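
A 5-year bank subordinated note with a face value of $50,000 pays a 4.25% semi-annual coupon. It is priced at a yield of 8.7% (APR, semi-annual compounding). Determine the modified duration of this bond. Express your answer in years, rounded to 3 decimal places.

Periodic yield y = 0.0435. First find Macaulay duration:
  t   CF        PV=CF/(1+0.0435)^t    t·PV
  1     1,062.50     1,018.2080     1,018.2080
  2     1,062.50       975.7623     1,951.5246
  3     1,062.50       935.0861     2,805.2582
  4     1,062.50       896.1055     3,584.4219
  5     1,062.50       858.7498     4,293.7492
  6     1,062.50       822.9515     4,937.7087
  7     1,062.50       788.6454     5,520.5177
  8     1,062.50       755.7694     6,046.1553
  9     1,062.50       724.2639     6,518.3754
  10   51,062.50    33,356.2746   333,562.7456
  Σ                 41,131.8163   370,238.6644
P = 41,131.8163; Macaulay duration = 370,238.6644 / 41,131.8163 = 9.00127 half-year periods = 4.50064 years.
Modified duration = D_Mac / (1 + y) = 4.50064 / 1.0435 = 4.31302 years.

4.313 years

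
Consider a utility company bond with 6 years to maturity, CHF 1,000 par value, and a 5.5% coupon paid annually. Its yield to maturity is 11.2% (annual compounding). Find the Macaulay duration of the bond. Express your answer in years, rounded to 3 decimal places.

5.146 years

Periodic yield y = 0.112. Discount each cash flow and weight by its year:
  t   CF        PV=CF/(1+0.112)^t    t·PV
  1        55.00        49.4604        49.4604
  2        55.00        44.4788        88.9576
  3        55.00        39.9989       119.9968
  4        55.00        35.9703       143.8810
  5        55.00        32.3474       161.7368
  6     1,055.00       557.9866     3,347.9193
  Σ                    760.2423     3,911.9520
Price P = Σ PV = 760.2423.
Macaulay duration = Σ(t·PV) / P = 3,911.9520 / 760.2423 = 5.14566 years.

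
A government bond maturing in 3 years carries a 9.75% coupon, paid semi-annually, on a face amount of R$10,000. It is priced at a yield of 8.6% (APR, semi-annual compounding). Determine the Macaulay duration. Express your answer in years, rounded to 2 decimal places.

2.68 years

Periodic yield y = 0.043. Discount each cash flow and weight by its period:
  t   CF        PV=CF/(1+0.043)^t    t·PV
  1       487.50       467.4017       467.4017
  2       487.50       448.1320       896.2641
  3       487.50       429.6568     1,288.9704
  4       487.50       411.9432     1,647.7730
  5       487.50       394.9600     1,974.7998
  6    10,487.50     8,146.4074    48,878.4442
  Σ                 10,298.5012    55,153.6532
Price P = Σ PV = 10,298.5012.
Macaulay duration = Σ(t·PV) / P = 55,153.6532 / 10,298.5012 = 5.35550 half-year periods.
In years: 5.35550 / 2 = 2.67775 years.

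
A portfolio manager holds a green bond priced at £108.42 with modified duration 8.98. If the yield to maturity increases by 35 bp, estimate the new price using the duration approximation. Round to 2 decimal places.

Duration approximation: ΔP/P ≈ -D_mod · Δy = -8.98 × (+0.0035) = -0.031430.
New price ≈ 108.42 × (1 - 0.031430) = 105.0123594.

£105.01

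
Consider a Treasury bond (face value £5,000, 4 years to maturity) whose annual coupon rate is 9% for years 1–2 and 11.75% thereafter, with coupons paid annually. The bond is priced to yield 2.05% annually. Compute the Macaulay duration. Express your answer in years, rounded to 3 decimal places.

Periodic yield y = 0.0205. Discount each cash flow and weight by its year:
  t   CF        PV=CF/(1+0.0205)^t    t·PV
  1       450.00       440.9603       440.9603
  2       450.00       432.1022       864.2044
  3       587.50       552.8010     1,658.4031
  4     5,587.50     5,151.8772    20,607.5087
  Σ                  6,577.7407    23,571.0765
Price P = Σ PV = 6,577.7407.
Macaulay duration = Σ(t·PV) / P = 23,571.0765 / 6,577.7407 = 3.58346 years.

3.583 years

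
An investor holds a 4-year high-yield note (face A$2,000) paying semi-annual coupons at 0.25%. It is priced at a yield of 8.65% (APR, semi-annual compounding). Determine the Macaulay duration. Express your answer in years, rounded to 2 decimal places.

3.98 years

Periodic yield y = 0.04325. Discount each cash flow and weight by its period:
  t   CF        PV=CF/(1+0.04325)^t    t·PV
  1         2.50         2.3964         2.3964
  2         2.50         2.2970         4.5940
  3         2.50         2.2018         6.6054
  4         2.50         2.1105         8.4420
  5         2.50         2.0230        10.1151
  6         2.50         1.9391        11.6349
  7         2.50         1.8588        13.0113
  8     2,002.50     1,427.1361    11,417.0884
  Σ                  1,441.9626    11,473.8873
Price P = Σ PV = 1,441.9626.
Macaulay duration = Σ(t·PV) / P = 11,473.8873 / 1,441.9626 = 7.95713 half-year periods.
In years: 7.95713 / 2 = 3.97857 years.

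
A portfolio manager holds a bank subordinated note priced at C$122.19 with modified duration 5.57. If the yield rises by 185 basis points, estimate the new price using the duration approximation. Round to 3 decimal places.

Duration approximation: ΔP/P ≈ -D_mod · Δy = -5.57 × (+0.0185) = -0.103045.
New price ≈ 122.19 × (1 - 0.103045) = 109.59893145.

C$109.599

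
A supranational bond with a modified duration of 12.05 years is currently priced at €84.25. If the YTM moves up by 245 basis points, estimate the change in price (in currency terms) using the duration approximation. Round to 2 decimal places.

-€24.87

Duration approximation: ΔP/P ≈ -D_mod · Δy = -12.05 × (+0.0245) = -0.295225.
ΔP ≈ 84.25 × (-0.295225) = -24.87270625.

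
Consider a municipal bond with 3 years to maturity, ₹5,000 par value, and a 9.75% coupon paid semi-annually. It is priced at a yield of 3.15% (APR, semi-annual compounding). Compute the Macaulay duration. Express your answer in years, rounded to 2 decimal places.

2.70 years

Periodic yield y = 0.01575. Discount each cash flow and weight by its period:
  t   CF        PV=CF/(1+0.01575)^t    t·PV
  1       243.75       239.9705       239.9705
  2       243.75       236.2495       472.4991
  3       243.75       232.5863       697.7589
  4       243.75       228.9799       915.9195
  5       243.75       225.4294     1,127.1468
  6     5,243.75     4,774.4241    28,646.5445
  Σ                  5,937.6396    32,099.8392
Price P = Σ PV = 5,937.6396.
Macaulay duration = Σ(t·PV) / P = 32,099.8392 / 5,937.6396 = 5.40616 half-year periods.
In years: 5.40616 / 2 = 2.70308 years.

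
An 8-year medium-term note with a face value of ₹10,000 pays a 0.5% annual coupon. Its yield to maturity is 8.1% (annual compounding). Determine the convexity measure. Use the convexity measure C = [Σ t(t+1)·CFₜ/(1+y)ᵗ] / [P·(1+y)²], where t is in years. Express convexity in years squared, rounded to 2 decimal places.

59.62

With y = 0.081:
  t   CF        PV=CF/(1+0.081)^t    t·PV        t(t+1)·PV
  1        50.00        46.2535        46.2535          92.5069
  2        50.00        42.7877        85.5753         256.7260
  3        50.00        39.5816       118.7447         474.9787
  4        50.00        36.6157       146.4628         732.3138
  5        50.00        33.8721       169.3603       1,016.1616
  6        50.00        31.3340       188.0040       1,316.0280
  7        50.00        28.9861       202.9029       1,623.2229
  8    10,050.00     5,389.6493    43,117.1947     388,054.7525
  Σ                  5,649.0799    44,074.4981     393,566.6905
P = 5,649.0799.
Convexity = Σ t(t+1)·PV / [P·(1+y)²] = 393,566.6905 / (5,649.0799 × 1.168561) = 59.61962.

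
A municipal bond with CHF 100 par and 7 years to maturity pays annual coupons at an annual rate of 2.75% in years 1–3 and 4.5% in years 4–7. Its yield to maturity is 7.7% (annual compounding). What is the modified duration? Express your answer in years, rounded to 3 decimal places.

5.849 years

Periodic yield y = 0.077. First find Macaulay duration:
  t   CF        PV=CF/(1+0.077)^t    t·PV
  1         2.75         2.5534         2.5534
  2         2.75         2.3708         4.7417
  3         2.75         2.2013         6.6040
  4         4.50         3.3446        13.3786
  5         4.50         3.1055        15.5276
  6         4.50         2.8835        17.3009
  7       104.50        62.1737       435.2156
  Σ                     78.6329       495.3217
P = 78.6329; Macaulay duration = 495.3217 / 78.6329 = 6.29917 years.
Modified duration = D_Mac / (1 + y) = 6.29917 / 1.077 = 5.84881 years.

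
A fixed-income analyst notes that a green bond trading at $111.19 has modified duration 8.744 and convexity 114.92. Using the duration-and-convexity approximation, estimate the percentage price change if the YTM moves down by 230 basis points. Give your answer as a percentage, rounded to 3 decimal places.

+23.151%

Duration effect: -D_mod·Δy = -8.744 × (-0.023) = +0.201112
Convexity effect: ½·C·(Δy)² = 0.5 × 114.92 × (-0.023)² = +0.03039634
ΔP/P ≈ +0.201112 + 0.03039634 = +0.23150834
= +23.150834%.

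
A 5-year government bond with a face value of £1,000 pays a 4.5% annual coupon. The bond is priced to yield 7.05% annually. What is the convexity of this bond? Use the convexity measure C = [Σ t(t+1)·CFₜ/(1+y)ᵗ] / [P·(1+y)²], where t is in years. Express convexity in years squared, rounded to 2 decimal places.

With y = 0.0705:
  t   CF        PV=CF/(1+0.0705)^t    t·PV        t(t+1)·PV
  1        45.00        42.0364        42.0364          84.0729
  2        45.00        39.2680        78.5361         235.6082
  3        45.00        36.6820       110.0459         440.1835
  4        45.00        34.2662       137.0648         685.3238
  5     1,045.00       743.3322     3,716.6609      22,299.9653
  Σ                    895.5848     4,084.3440      23,745.1537
P = 895.5848.
Convexity = Σ t(t+1)·PV / [P·(1+y)²] = 23,745.1537 / (895.5848 × 1.145970) = 23.13635.

23.14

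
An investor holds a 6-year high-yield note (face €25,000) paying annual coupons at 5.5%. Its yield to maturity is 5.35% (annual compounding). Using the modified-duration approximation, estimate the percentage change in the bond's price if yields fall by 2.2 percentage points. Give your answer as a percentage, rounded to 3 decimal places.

Periodic yield y = 0.0535. Modified duration first:
  t   CF        PV=CF/(1+0.0535)^t    t·PV
  1     1,375.00     1,305.1732     1,305.1732
  2     1,375.00     1,238.8925     2,477.7850
  3     1,375.00     1,175.9777     3,527.9330
  4     1,375.00     1,116.2579     4,465.0315
  5     1,375.00     1,059.5708     5,297.8542
  6    26,375.00    19,292.3543   115,754.1257
  Σ                 25,188.2264   132,827.9027
P = 25,188.2264; D_Mac = 5.27341 yrs; D_mod = 5.27341/(1+0.0535) = 5.00561 yrs.
ΔP/P ≈ -D_mod · Δy = -5.00561 × (-0.022) = +0.110123 = +11.0123%.

+11.012%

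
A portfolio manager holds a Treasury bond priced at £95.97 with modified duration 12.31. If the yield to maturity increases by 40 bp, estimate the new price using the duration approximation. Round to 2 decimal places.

£91.24

Duration approximation: ΔP/P ≈ -D_mod · Δy = -12.31 × (+0.004) = -0.049240.
New price ≈ 95.97 × (1 - 0.049240) = 91.2444372.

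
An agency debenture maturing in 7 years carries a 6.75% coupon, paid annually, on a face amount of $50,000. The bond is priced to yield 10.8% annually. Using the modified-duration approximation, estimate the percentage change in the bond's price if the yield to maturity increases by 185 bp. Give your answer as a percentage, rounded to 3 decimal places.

Periodic yield y = 0.108. Modified duration first:
  t   CF        PV=CF/(1+0.108)^t    t·PV
  1     3,375.00     3,046.0289     3,046.0289
  2     3,375.00     2,749.1235     5,498.2471
  3     3,375.00     2,481.1584     7,443.4753
  4     3,375.00     2,239.3127     8,957.2506
  5     3,375.00     2,021.0403    10,105.2015
  6     3,375.00     1,824.0436    10,944.2616
  7    53,375.00    26,035.1189   182,245.8323
  Σ                 40,395.8263   228,240.2973
P = 40,395.8263; D_Mac = 5.65010 yrs; D_mod = 5.65010/(1+0.108) = 5.09936 yrs.
ΔP/P ≈ -D_mod · Δy = -5.09936 × (+0.0185) = -0.094338 = -9.4338%.

-9.434%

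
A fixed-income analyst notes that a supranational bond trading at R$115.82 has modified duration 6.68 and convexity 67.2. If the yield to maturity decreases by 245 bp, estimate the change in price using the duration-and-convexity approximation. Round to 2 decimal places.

+R$21.29

Duration effect: -D_mod·Δy = -6.68 × (-0.0245) = +0.163660
Convexity effect: ½·C·(Δy)² = 0.5 × 67.2 × (-0.0245)² = +0.0201684
ΔP/P ≈ +0.163660 + 0.0201684 = +0.1838284
ΔP ≈ 115.82 × (+0.1838284) = +21.291005288.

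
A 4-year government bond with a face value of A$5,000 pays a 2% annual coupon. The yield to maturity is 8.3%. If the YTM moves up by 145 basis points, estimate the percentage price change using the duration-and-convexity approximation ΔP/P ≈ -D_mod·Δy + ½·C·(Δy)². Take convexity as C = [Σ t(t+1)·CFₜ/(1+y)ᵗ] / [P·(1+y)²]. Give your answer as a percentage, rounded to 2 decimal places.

With y = 0.083:
  t   CF        PV=CF/(1+0.083)^t    t·PV        t(t+1)·PV
  1       100.00        92.3361        92.3361         184.6722
  2       100.00        85.2596       170.5191         511.5574
  3       100.00        78.7254       236.1761         944.7043
  4     5,100.00     3,707.2882    14,829.1528      74,145.7641
  Σ                  3,963.6092    15,328.1841      75,786.6980
P = 3,963.6092; D_Mac = 3.86723 yrs; D_mod = 3.57085 yrs; C = 16.30216.
Duration effect: -3.57085 × (+0.0145) = -0.051777
Convexity effect: 0.5 × 16.30216 × (0.0145)² = +0.0017138
ΔP/P ≈ -0.051777 + 0.0017138 = -0.050064 = -5.0064%.

-5.01%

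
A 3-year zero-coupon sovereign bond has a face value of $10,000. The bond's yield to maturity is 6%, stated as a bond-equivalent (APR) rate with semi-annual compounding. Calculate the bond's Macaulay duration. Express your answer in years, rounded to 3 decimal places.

A zero-coupon bond has a single cash flow at maturity, so its Macaulay duration equals its maturity: 3 years.
(Equivalently: 6 semi-annual periods ÷ 2 = 3 years.)

3.000 years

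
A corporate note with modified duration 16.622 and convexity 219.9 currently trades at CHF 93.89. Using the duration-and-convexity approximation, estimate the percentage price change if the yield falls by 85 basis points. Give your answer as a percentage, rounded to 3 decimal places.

+14.923%

Duration effect: -D_mod·Δy = -16.622 × (-0.0085) = +0.141287
Convexity effect: ½·C·(Δy)² = 0.5 × 219.9 × (-0.0085)² = +0.0079438875
ΔP/P ≈ +0.141287 + 0.0079438875 = +0.1492308875
= +14.92308875%.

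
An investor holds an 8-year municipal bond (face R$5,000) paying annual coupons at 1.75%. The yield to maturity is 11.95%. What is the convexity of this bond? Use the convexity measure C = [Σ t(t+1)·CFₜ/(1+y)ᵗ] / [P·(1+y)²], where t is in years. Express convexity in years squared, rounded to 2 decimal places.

With y = 0.1195:
  t   CF        PV=CF/(1+0.1195)^t    t·PV        t(t+1)·PV
  1        87.50        78.1599        78.1599         156.3198
  2        87.50        69.8168       139.6336         418.9007
  3        87.50        62.3643       187.0928         748.3711
  4        87.50        55.7072       222.8290       1,114.1448
  5        87.50        49.7608       248.8041       1,492.8247
  6        87.50        44.4492       266.6949       1,866.8643
  7        87.50        39.7045       277.9313       2,223.4501
  8     5,087.50     2,062.1091    16,496.8728     148,471.8552
  Σ                  2,462.0717    17,918.0183     156,492.7309
P = 2,462.0717.
Convexity = Σ t(t+1)·PV / [P·(1+y)²] = 156,492.7309 / (2,462.0717 × 1.253280) = 50.71603.

50.72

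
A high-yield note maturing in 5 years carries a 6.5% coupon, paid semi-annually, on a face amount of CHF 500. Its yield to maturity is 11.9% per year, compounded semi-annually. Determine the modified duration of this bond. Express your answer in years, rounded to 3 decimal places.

4.016 years

Periodic yield y = 0.0595. First find Macaulay duration:
  t   CF        PV=CF/(1+0.0595)^t    t·PV
  1        16.25        15.3374        15.3374
  2        16.25        14.4761        28.9522
  3        16.25        13.6631        40.9894
  4        16.25        12.8958        51.5833
  5        16.25        12.1716        60.8581
  6        16.25        11.4881        68.9285
  7        16.25        10.8429        75.9005
  8        16.25        10.2340        81.8720
  9        16.25         9.6593        86.9335
  10      516.25       289.6346     2,896.3461
  Σ                    400.4030     3,407.7012
P = 400.4030; Macaulay duration = 3,407.7012 / 400.4030 = 8.51068 half-year periods = 4.25534 years.
Modified duration = D_Mac / (1 + y) = 4.25534 / 1.0595 = 4.01637 years.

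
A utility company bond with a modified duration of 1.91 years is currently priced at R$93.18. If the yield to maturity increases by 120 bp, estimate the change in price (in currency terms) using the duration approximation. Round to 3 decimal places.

-R$2.136

Duration approximation: ΔP/P ≈ -D_mod · Δy = -1.91 × (+0.012) = -0.022920.
ΔP ≈ 93.18 × (-0.022920) = -2.1356856.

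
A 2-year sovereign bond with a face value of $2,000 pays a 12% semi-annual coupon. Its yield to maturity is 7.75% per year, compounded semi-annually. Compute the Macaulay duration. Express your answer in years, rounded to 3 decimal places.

1.843 years

Periodic yield y = 0.03875. Discount each cash flow and weight by its period:
  t   CF        PV=CF/(1+0.03875)^t    t·PV
  1       120.00       115.5235       115.5235
  2       120.00       111.2139       222.4279
  3       120.00       107.0652       321.1955
  4     2,120.00     1,820.9236     7,283.6942
  Σ                  2,154.7261     7,942.8410
Price P = Σ PV = 2,154.7261.
Macaulay duration = Σ(t·PV) / P = 7,942.8410 / 2,154.7261 = 3.68624 half-year periods.
In years: 3.68624 / 2 = 1.84312 years.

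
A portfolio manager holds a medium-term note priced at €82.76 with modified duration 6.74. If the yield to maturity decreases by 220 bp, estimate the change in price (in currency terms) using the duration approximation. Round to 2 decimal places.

+€12.27

Duration approximation: ΔP/P ≈ -D_mod · Δy = -6.74 × (-0.022) = +0.148280.
ΔP ≈ 82.76 × (+0.148280) = +12.2716528.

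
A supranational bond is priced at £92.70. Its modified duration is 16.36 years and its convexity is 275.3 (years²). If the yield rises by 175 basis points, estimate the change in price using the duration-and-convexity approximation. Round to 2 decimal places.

Duration effect: -D_mod·Δy = -16.36 × (+0.0175) = -0.286300
Convexity effect: ½·C·(Δy)² = 0.5 × 275.3 × (0.0175)² = +0.0421553125
ΔP/P ≈ -0.286300 + 0.0421553125 = -0.2441446875
ΔP ≈ 92.70 × (-0.2441446875) = -22.63221253125.

-£22.63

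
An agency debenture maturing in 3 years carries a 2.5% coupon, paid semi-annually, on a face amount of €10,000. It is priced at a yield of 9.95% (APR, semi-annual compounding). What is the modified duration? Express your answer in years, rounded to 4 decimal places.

2.7593 years

Periodic yield y = 0.04975. First find Macaulay duration:
  t   CF        PV=CF/(1+0.04975)^t    t·PV
  1       125.00       119.0760       119.0760
  2       125.00       113.4327       226.8654
  3       125.00       108.0569       324.1706
  4       125.00       102.9358       411.7432
  5       125.00        98.0575       490.2873
  6    10,125.00     7,566.2334    45,397.4002
  Σ                  8,107.7922    46,969.5426
P = 8,107.7922; Macaulay duration = 46,969.5426 / 8,107.7922 = 5.79314 half-year periods = 2.89657 years.
Modified duration = D_Mac / (1 + y) = 2.89657 / 1.04975 = 2.75929 years.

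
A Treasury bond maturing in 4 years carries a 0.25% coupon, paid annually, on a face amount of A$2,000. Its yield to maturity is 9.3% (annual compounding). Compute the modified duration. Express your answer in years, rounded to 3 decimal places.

3.643 years

Periodic yield y = 0.093. First find Macaulay duration:
  t   CF        PV=CF/(1+0.093)^t    t·PV
  1         5.00         4.5746         4.5746
  2         5.00         4.1853         8.3707
  3         5.00         3.8292        11.4876
  4     2,005.00     1,404.8622     5,619.4488
  Σ                  1,417.4513     5,643.8817
P = 1,417.4513; Macaulay duration = 5,643.8817 / 1,417.4513 = 3.98171 years.
Modified duration = D_Mac / (1 + y) = 3.98171 / 1.093 = 3.64292 years.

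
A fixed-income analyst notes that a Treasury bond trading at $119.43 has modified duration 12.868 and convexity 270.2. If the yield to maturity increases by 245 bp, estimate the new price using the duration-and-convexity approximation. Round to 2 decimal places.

Duration effect: -D_mod·Δy = -12.868 × (+0.0245) = -0.315266
Convexity effect: ½·C·(Δy)² = 0.5 × 270.2 × (0.0245)² = +0.081093775
ΔP/P ≈ -0.315266 + 0.081093775 = -0.234172225
New price ≈ 119.43 × (1 - 0.234172225) = 91.46281116825.

$91.46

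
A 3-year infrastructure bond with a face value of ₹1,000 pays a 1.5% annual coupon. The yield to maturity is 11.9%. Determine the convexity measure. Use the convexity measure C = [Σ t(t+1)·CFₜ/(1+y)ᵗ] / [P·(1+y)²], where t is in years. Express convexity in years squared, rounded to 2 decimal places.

With y = 0.119:
  t   CF        PV=CF/(1+0.119)^t    t·PV        t(t+1)·PV
  1        15.00        13.4048        13.4048          26.8097
  2        15.00        11.9793        23.9586          71.8757
  3     1,015.00       724.3956     2,173.1867       8,692.7468
  Σ                    749.7797     2,210.5501       8,791.4322
P = 749.7797.
Convexity = Σ t(t+1)·PV / [P·(1+y)²] = 8,791.4322 / (749.7797 × 1.252161) = 9.36409.

9.36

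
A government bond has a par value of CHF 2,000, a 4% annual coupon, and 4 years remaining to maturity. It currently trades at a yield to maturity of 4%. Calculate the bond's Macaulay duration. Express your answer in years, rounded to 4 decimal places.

3.7751 years

Periodic yield y = 0.04. Discount each cash flow and weight by its year:
  t   CF        PV=CF/(1+0.04)^t    t·PV
  1        80.00        76.9231        76.9231
  2        80.00        73.9645       147.9290
  3        80.00        71.1197       213.3591
  4     2,080.00     1,777.9927     7,111.9709
  Σ                  2,000.0000     7,550.1821
Price P = Σ PV = 2,000.0000.
Macaulay duration = Σ(t·PV) / P = 7,550.1821 / 2,000.0000 = 3.77509 years.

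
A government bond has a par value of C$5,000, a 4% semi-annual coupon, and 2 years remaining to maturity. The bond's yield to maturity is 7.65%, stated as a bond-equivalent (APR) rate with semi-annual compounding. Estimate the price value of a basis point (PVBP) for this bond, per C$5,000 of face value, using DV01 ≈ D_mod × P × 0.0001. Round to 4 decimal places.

C$0.8719

Periodic yield y = 0.03825.
  t   CF        PV=CF/(1+0.03825)^t    t·PV
  1       100.00        96.3159        96.3159
  2       100.00        92.7676       185.5351
  3       100.00        89.3499       268.0498
  4     5,100.00     4,388.9680    17,555.8721
  Σ                  4,667.4014    18,105.7729
P = 4,667.4014; D_Mac = 3.87920 half-year periods = 1.93960 yrs; D_mod = 1.86814 yrs.
DV01 ≈ 1.86814 × 4,667.4014 × 0.0001 = 0.871937.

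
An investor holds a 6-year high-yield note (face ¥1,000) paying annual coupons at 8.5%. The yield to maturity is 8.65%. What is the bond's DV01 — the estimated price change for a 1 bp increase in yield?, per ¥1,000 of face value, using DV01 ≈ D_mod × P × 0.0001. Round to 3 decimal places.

Periodic yield y = 0.0865.
  t   CF        PV=CF/(1+0.0865)^t    t·PV
  1        85.00        78.2329        78.2329
  2        85.00        72.0045       144.0089
  3        85.00        66.2719       198.8158
  4        85.00        60.9958       243.9832
  5        85.00        56.1397       280.6986
  6     1,085.00       659.5555     3,957.3331
  Σ                    993.2003     4,903.0726
P = 993.2003; D_Mac = 4.93664 yrs; D_mod = 4.54362 yrs.
DV01 ≈ 4.54362 × 993.2003 × 0.0001 = 0.451272.

¥0.451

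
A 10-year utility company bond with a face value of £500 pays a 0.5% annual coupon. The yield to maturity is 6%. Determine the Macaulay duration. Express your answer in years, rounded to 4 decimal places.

9.6922 years

Periodic yield y = 0.06. Discount each cash flow and weight by its year:
  t   CF        PV=CF/(1+0.06)^t    t·PV
  1         2.50         2.3585         2.3585
  2         2.50         2.2250         4.4500
  3         2.50         2.0990         6.2971
  4         2.50         1.9802         7.9209
  5         2.50         1.8681         9.3407
  6         2.50         1.7624        10.5744
  7         2.50         1.6626        11.6385
  8         2.50         1.5685        12.5482
  9         2.50         1.4797        13.3177
  10      502.50       280.5934     2,805.9338
  Σ                    297.5976     2,884.3799
Price P = Σ PV = 297.5976.
Macaulay duration = Σ(t·PV) / P = 2,884.3799 / 297.5976 = 9.69221 years.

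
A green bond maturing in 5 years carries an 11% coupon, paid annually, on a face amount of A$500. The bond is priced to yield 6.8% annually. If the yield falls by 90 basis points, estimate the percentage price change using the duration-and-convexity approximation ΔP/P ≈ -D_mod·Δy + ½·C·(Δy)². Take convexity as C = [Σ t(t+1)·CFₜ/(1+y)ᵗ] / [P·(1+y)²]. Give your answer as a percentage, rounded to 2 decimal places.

+3.60%

With y = 0.068:
  t   CF        PV=CF/(1+0.068)^t    t·PV        t(t+1)·PV
  1        55.00        51.4981        51.4981         102.9963
  2        55.00        48.2192        96.4384         289.3153
  3        55.00        45.1491       135.4472         541.7890
  4        55.00        42.2744       169.0977         845.4884
  5       555.00       399.4264     1,997.1318      11,982.7907
  Σ                    586.5672     2,449.6133      13,762.3797
P = 586.5672; D_Mac = 4.17619 yrs; D_mod = 3.91029 yrs; C = 20.56995.
Duration effect: -3.91029 × (-0.009) = +0.035193
Convexity effect: 0.5 × 20.56995 × (-0.009)² = +0.0008331
ΔP/P ≈ +0.035193 + 0.0008331 = +0.036026 = +3.6026%.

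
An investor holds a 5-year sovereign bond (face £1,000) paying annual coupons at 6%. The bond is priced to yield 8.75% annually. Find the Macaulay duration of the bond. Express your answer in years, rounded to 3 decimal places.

Periodic yield y = 0.0875. Discount each cash flow and weight by its year:
  t   CF        PV=CF/(1+0.0875)^t    t·PV
  1        60.00        55.1724        55.1724
  2        60.00        50.7333       101.4665
  3        60.00        46.6513       139.9538
  4        60.00        42.8977       171.5909
  5     1,060.00       696.8825     3,484.4123
  Σ                    892.3371     3,952.5959
Price P = Σ PV = 892.3371.
Macaulay duration = Σ(t·PV) / P = 3,952.5959 / 892.3371 = 4.42949 years.

4.429 years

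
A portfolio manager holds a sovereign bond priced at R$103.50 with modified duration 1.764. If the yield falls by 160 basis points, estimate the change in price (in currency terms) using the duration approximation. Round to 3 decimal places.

+R$2.921

Duration approximation: ΔP/P ≈ -D_mod · Δy = -1.764 × (-0.016) = +0.028224.
ΔP ≈ 103.50 × (+0.028224) = +2.921184.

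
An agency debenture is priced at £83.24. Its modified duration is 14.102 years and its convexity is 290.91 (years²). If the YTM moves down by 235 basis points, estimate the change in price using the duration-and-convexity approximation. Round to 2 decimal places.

+£34.27

Duration effect: -D_mod·Δy = -14.102 × (-0.0235) = +0.331397
Convexity effect: ½·C·(Δy)² = 0.5 × 290.91 × (-0.0235)² = +0.08032752375
ΔP/P ≈ +0.331397 + 0.08032752375 = +0.41172452375
ΔP ≈ 83.24 × (+0.41172452375) = +34.27194935695.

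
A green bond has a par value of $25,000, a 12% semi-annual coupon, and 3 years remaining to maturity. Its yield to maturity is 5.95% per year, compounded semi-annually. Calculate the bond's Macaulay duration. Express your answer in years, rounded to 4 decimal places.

2.6387 years

Periodic yield y = 0.02975. Discount each cash flow and weight by its period:
  t   CF        PV=CF/(1+0.02975)^t    t·PV
  1     1,500.00     1,456.6642     1,456.6642
  2     1,500.00     1,414.5805     2,829.1609
  3     1,500.00     1,373.7125     4,121.1376
  4     1,500.00     1,334.0253     5,336.1011
  5     1,500.00     1,295.4846     6,477.4230
  6    26,500.00    22,225.6807   133,354.0840
  Σ                 29,100.1478   153,574.5708
Price P = Σ PV = 29,100.1478.
Macaulay duration = Σ(t·PV) / P = 153,574.5708 / 29,100.1478 = 5.27745 half-year periods.
In years: 5.27745 / 2 = 2.63872 years.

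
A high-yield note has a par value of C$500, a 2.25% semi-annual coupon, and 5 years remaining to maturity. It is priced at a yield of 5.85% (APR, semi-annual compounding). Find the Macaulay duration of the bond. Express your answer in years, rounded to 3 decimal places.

4.730 years

Periodic yield y = 0.02925. Discount each cash flow and weight by its period:
  t   CF        PV=CF/(1+0.02925)^t    t·PV
  1        5.625         5.4651         5.4651
  2        5.625         5.3098        10.6197
  3        5.625         5.1589        15.4768
  4        5.625         5.0123        20.0493
  5        5.625         4.8699        24.3494
  6        5.625         4.7315        28.3889
  7        5.625         4.5970        32.1791
  8        5.625         4.4664        35.7310
  9        5.625         4.3394        39.0550
  10     505.625       378.9830     3,789.8305
  Σ                    422.9335     4,001.1449
Price P = Σ PV = 422.9335.
Macaulay duration = Σ(t·PV) / P = 4,001.1449 / 422.9335 = 9.46046 half-year periods.
In years: 9.46046 / 2 = 4.73023 years.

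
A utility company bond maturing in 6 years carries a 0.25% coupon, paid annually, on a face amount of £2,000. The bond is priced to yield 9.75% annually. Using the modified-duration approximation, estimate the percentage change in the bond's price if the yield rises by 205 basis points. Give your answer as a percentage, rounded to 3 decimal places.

Periodic yield y = 0.0975. Modified duration first:
  t   CF        PV=CF/(1+0.0975)^t    t·PV
  1         5.00         4.5558         4.5558
  2         5.00         4.1511         8.3022
  3         5.00         3.7823        11.3469
  4         5.00         3.4463        13.7852
  5         5.00         3.1401        15.7006
  6     2,005.00     1,147.3270     6,883.9618
  Σ                  1,166.4026     6,937.6525
P = 1,166.4026; D_Mac = 5.94791 yrs; D_mod = 5.94791/(1+0.0975) = 5.41950 yrs.
ΔP/P ≈ -D_mod · Δy = -5.41950 × (+0.0205) = -0.111100 = -11.1100%.

-11.110%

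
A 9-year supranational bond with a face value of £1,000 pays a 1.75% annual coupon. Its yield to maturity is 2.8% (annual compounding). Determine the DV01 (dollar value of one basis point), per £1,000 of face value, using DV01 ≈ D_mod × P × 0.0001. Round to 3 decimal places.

£0.747

Periodic yield y = 0.028.
  t   CF        PV=CF/(1+0.028)^t    t·PV
  1        17.50        17.0233        17.0233
  2        17.50        16.5597        33.1194
  3        17.50        16.1086        48.3259
  4        17.50        15.6699        62.6795
  5        17.50        15.2431        76.2154
  6        17.50        14.8279        88.9673
  7        17.50        14.4240       100.9681
  8        17.50        14.0311       112.2492
  9     1,017.50       793.5904     7,142.3133
  Σ                    917.4780     7,681.8614
P = 917.4780; D_Mac = 8.37280 yrs; D_mod = 8.14475 yrs.
DV01 ≈ 8.14475 × 917.4780 × 0.0001 = 0.747263.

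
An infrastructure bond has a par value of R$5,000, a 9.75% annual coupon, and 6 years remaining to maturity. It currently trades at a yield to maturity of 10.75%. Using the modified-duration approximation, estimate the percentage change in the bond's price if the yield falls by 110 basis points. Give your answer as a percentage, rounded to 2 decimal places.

+4.75%

Periodic yield y = 0.1075. Modified duration first:
  t   CF        PV=CF/(1+0.1075)^t    t·PV
  1       487.50       440.1806       440.1806
  2       487.50       397.4543       794.9085
  3       487.50       358.8752     1,076.6255
  4       487.50       324.0408     1,296.1632
  5       487.50       292.5876     1,462.9381
  6     5,487.50     2,973.8025    17,842.8151
  Σ                  4,786.9409    22,913.6309
P = 4,786.9409; D_Mac = 4.78670 yrs; D_mod = 4.78670/(1+0.1075) = 4.32207 yrs.
ΔP/P ≈ -D_mod · Δy = -4.32207 × (-0.011) = +0.047543 = +4.7543%.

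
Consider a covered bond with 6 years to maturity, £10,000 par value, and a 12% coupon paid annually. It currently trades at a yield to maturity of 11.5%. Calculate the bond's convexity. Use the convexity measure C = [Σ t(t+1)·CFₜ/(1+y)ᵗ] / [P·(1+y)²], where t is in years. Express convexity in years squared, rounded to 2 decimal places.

23.60

With y = 0.115:
  t   CF        PV=CF/(1+0.115)^t    t·PV        t(t+1)·PV
  1     1,200.00     1,076.2332     1,076.2332       2,152.4664
  2     1,200.00       965.2316     1,930.4631       5,791.3893
  3     1,200.00       865.6785     2,597.0356      10,388.1423
  4     1,200.00       776.3933     3,105.5732      15,527.8659
  5     1,200.00       696.3169     3,481.5843      20,889.5057
  6    11,200.00     5,828.6613    34,971.9677     244,803.7740
  Σ                 10,208.5147    47,162.8570     299,553.1436
P = 10,208.5147.
Convexity = Σ t(t+1)·PV / [P·(1+y)²] = 299,553.1436 / (10,208.5147 × 1.243225) = 23.60269.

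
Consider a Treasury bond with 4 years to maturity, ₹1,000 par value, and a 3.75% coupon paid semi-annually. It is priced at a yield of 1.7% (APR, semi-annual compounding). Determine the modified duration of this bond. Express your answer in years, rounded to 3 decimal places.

Periodic yield y = 0.0085. First find Macaulay duration:
  t   CF        PV=CF/(1+0.0085)^t    t·PV
  1        18.75        18.5920        18.5920
  2        18.75        18.4353        36.8705
  3        18.75        18.2799        54.8397
  4        18.75        18.1258        72.5033
  5        18.75        17.9730        89.8652
  6        18.75        17.8216       106.9294
  7        18.75        17.6714       123.6995
  8     1,018.75       952.0514     7,616.4113
  Σ                  1,078.9503     8,119.7109
P = 1,078.9503; Macaulay duration = 8,119.7109 / 1,078.9503 = 7.52557 half-year periods = 3.76278 years.
Modified duration = D_Mac / (1 + y) = 3.76278 / 1.0085 = 3.73107 years.

3.731 years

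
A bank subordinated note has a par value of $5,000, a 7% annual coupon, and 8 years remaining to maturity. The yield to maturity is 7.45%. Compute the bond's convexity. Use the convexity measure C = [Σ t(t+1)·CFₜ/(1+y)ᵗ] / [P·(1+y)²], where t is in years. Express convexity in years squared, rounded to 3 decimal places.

With y = 0.0745:
  t   CF        PV=CF/(1+0.0745)^t    t·PV        t(t+1)·PV
  1       350.00       325.7329       325.7329         651.4658
  2       350.00       303.1483       606.2967       1,818.8901
  3       350.00       282.1297       846.3891       3,385.5562
  4       350.00       262.5683     1,050.2734       5,251.3669
  5       350.00       244.3633     1,221.8164       7,330.8984
  6       350.00       227.4205     1,364.5227       9,551.6591
  7       350.00       211.6524     1,481.5665      11,852.5319
  8     5,350.00     3,010.9422    24,087.5379     216,787.8408
  Σ                  4,867.9576    30,984.1355     256,630.2092
P = 4,867.9576.
Convexity = Σ t(t+1)·PV / [P·(1+y)²] = 256,630.2092 / (4,867.9576 × 1.154550) = 45.66129.

45.661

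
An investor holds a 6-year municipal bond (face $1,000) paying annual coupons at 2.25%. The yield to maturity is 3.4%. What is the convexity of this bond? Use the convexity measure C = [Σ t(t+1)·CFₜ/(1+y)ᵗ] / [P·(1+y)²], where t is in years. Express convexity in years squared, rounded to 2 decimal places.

With y = 0.034:
  t   CF        PV=CF/(1+0.034)^t    t·PV        t(t+1)·PV
  1        22.50        21.7602        21.7602          43.5203
  2        22.50        21.0446        42.0893         126.2678
  3        22.50        20.3526        61.0579         244.2318
  4        22.50        19.6834        78.7336         393.6682
  5        22.50        19.0362        95.1809         571.0854
  6     1,022.50       836.6428     5,019.8569      35,138.9981
  Σ                    938.5198     5,318.6788      36,517.7716
P = 938.5198.
Convexity = Σ t(t+1)·PV / [P·(1+y)²] = 36,517.7716 / (938.5198 × 1.069156) = 36.39316.

36.39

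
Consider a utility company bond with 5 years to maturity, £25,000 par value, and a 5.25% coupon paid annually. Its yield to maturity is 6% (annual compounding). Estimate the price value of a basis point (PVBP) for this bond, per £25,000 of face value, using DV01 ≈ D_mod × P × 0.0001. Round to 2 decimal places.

£10.32

Periodic yield y = 0.06.
  t   CF        PV=CF/(1+0.06)^t    t·PV
  1     1,312.50     1,238.2075     1,238.2075
  2     1,312.50     1,168.1203     2,336.2407
  3     1,312.50     1,102.0003     3,306.0009
  4     1,312.50     1,039.6229     4,158.4917
  5    26,312.50    19,662.2307    98,311.1534
  Σ                 24,210.1818   109,350.0942
P = 24,210.1818; D_Mac = 4.51670 yrs; D_mod = 4.26104 yrs.
DV01 ≈ 4.26104 × 24,210.1818 × 0.0001 = 10.316047.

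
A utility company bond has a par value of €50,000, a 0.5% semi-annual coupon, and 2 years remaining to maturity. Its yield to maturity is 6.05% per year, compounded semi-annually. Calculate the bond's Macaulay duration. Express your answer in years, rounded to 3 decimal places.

Periodic yield y = 0.03025. Discount each cash flow and weight by its period:
  t   CF        PV=CF/(1+0.03025)^t    t·PV
  1       125.00       121.3298       121.3298
  2       125.00       117.7673       235.5346
  3       125.00       114.3095       342.9284
  4    50,125.00    44,492.2012   177,968.8049
  Σ                 44,845.6078   178,668.5977
Price P = Σ PV = 44,845.6078.
Macaulay duration = Σ(t·PV) / P = 178,668.5977 / 44,845.6078 = 3.98408 half-year periods.
In years: 3.98408 / 2 = 1.99204 years.

1.992 years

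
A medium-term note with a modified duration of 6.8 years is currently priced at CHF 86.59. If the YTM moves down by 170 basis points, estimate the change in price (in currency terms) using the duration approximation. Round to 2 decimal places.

Duration approximation: ΔP/P ≈ -D_mod · Δy = -6.8 × (-0.017) = +0.115600.
ΔP ≈ 86.59 × (+0.115600) = +10.009804.

+CHF 10.01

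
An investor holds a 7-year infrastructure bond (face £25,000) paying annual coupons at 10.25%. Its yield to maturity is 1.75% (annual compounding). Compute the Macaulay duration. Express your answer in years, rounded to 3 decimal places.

Periodic yield y = 0.0175. Discount each cash flow and weight by its year:
  t   CF        PV=CF/(1+0.0175)^t    t·PV
  1     2,562.50     2,518.4275     2,518.4275
  2     2,562.50     2,475.1130     4,950.2261
  3     2,562.50     2,432.5435     7,297.6306
  4     2,562.50     2,390.7062     9,562.8247
  5     2,562.50     2,349.5884    11,747.9419
  6     2,562.50     2,309.1778    13,855.0666
  7    27,562.50    24,410.5566   170,873.8960
  Σ                 38,886.1130   220,806.0133
Price P = Σ PV = 38,886.1130.
Macaulay duration = Σ(t·PV) / P = 220,806.0133 / 38,886.1130 = 5.67827 years.

5.678 years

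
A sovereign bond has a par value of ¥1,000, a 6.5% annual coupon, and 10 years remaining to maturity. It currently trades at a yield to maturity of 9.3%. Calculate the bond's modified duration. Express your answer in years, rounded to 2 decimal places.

6.76 years

Periodic yield y = 0.093. First find Macaulay duration:
  t   CF        PV=CF/(1+0.093)^t    t·PV
  1        65.00        59.4694        59.4694
  2        65.00        54.4093       108.8186
  3        65.00        49.7798       149.3393
  4        65.00        45.5442       182.1766
  5        65.00        41.6689       208.3447
  6        65.00        38.1235       228.7408
  7        65.00        34.8797       244.1576
  8        65.00        31.9119       255.2948
  9        65.00        29.1966       262.7692
  10    1,065.00       437.6712     4,376.7122
  Σ                    822.6543     6,075.8232
P = 822.6543; Macaulay duration = 6,075.8232 / 822.6543 = 7.38563 years.
Modified duration = D_Mac / (1 + y) = 7.38563 / 1.093 = 6.75721 years.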